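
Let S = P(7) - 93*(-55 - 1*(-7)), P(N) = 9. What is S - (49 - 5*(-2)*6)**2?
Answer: -7408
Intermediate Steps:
S = 4473 (S = 9 - 93*(-55 - 1*(-7)) = 9 - 93*(-55 + 7) = 9 - 93*(-48) = 9 + 4464 = 4473)
S - (49 - 5*(-2)*6)**2 = 4473 - (49 - 5*(-2)*6)**2 = 4473 - (49 + 10*6)**2 = 4473 - (49 + 60)**2 = 4473 - 1*109**2 = 4473 - 1*11881 = 4473 - 11881 = -7408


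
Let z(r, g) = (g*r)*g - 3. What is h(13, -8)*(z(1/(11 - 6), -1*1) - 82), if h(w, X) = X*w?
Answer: 44096/5 ≈ 8819.2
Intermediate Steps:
z(r, g) = -3 + r*g² (z(r, g) = r*g² - 3 = -3 + r*g²)
h(13, -8)*(z(1/(11 - 6), -1*1) - 82) = (-8*13)*((-3 + (-1*1)²/(11 - 6)) - 82) = -104*((-3 + (-1)²/5) - 82) = -104*((-3 + (⅕)*1) - 82) = -104*((-3 + ⅕) - 82) = -104*(-14/5 - 82) = -104*(-424/5) = 44096/5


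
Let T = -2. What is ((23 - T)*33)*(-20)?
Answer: -16500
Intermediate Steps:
((23 - T)*33)*(-20) = ((23 - 1*(-2))*33)*(-20) = ((23 + 2)*33)*(-20) = (25*33)*(-20) = 825*(-20) = -16500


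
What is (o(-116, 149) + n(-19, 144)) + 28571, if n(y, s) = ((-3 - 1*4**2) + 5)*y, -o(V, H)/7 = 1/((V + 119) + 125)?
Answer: 3691129/128 ≈ 28837.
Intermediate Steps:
o(V, H) = -7/(244 + V) (o(V, H) = -7/((V + 119) + 125) = -7/((119 + V) + 125) = -7/(244 + V))
n(y, s) = -14*y (n(y, s) = ((-3 - 1*16) + 5)*y = ((-3 - 16) + 5)*y = (-19 + 5)*y = -14*y)
(o(-116, 149) + n(-19, 144)) + 28571 = (-7/(244 - 116) - 14*(-19)) + 28571 = (-7/128 + 266) + 28571 = 34041/128 + 28571 = 3691129/128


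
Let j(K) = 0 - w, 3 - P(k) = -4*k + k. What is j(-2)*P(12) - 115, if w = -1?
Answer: -76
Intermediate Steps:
P(k) = 3 + 3*k (P(k) = 3 - (-4*k + k) = 3 - (-3)*k = 3 + 3*k)
j(K) = 1 (j(K) = 0 - 1*(-1) = 0 + 1 = 1)
j(-2)*P(12) - 115 = 1*(3 + 3*12) - 115 = 1*(3 + 36) - 115 = 1*39 - 115 = 39 - 115 = -76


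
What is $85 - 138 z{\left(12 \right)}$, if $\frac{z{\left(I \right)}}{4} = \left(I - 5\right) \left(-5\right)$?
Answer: $19405$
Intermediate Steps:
$z{\left(I \right)} = 100 - 20 I$ ($z{\left(I \right)} = 4 \left(I - 5\right) \left(-5\right) = 4 \left(-5 + I\right) \left(-5\right) = 4 \left(25 - 5 I\right) = 100 - 20 I$)
$85 - 138 z{\left(12 \right)} = 85 - 138 \left(100 - 240\right) = 85 - -19320 = 85 + 19320 = 19405$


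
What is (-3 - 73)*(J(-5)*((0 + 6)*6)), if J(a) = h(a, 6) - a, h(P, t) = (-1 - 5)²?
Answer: -112176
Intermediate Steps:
h(P, t) = 36 (h(P, t) = (-6)² = 36)
J(a) = 36 - a
(-3 - 73)*(J(-5)*((0 + 6)*6)) = (-3 - 73)*((36 - 1*(-5))*((0 + 6)*6)) = -76*(36 + 5)*6*6 = -3116*36 = -76*1476 = -112176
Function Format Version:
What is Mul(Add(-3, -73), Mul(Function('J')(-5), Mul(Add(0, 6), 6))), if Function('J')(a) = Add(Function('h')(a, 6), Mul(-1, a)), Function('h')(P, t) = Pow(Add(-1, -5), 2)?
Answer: -112176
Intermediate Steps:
Function('h')(P, t) = 36 (Function('h')(P, t) = Pow(-6, 2) = 36)
Function('J')(a) = Add(36, Mul(-1, a))
Mul(Add(-3, -73), Mul(Function('J')(-5), Mul(Add(0, 6), 6))) = Mul(Add(-3, -73), Mul(Add(36, Mul(-1, -5)), Mul(Add(0, 6), 6))) = Mul(-76, Mul(Add(36, 5), Mul(6, 6))) = Mul(-76, Mul(41, 36)) = Mul(-76, 1476) = -112176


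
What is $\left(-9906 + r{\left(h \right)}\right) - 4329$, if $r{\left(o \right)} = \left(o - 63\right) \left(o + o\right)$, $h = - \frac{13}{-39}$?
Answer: $- \frac{128491}{9} \approx -14277.0$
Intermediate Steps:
$h = \frac{1}{3}$ ($h = \left(-13\right) \left(- \frac{1}{39}\right) = \frac{1}{3} \approx 0.33333$)
$r{\left(o \right)} = 2 o \left(-63 + o\right)$ ($r{\left(o \right)} = \left(-63 + o\right) 2 o = 2 o \left(-63 + o\right)$)
$\left(-9906 + r{\left(h \right)}\right) - 4329 = \left(-9906 + 2 \cdot \frac{1}{3} \left(-63 + \frac{1}{3}\right)\right) - 4329 = \left(-9906 + 2 \cdot \frac{1}{3} \left(- \frac{188}{3}\right)\right) - 4329 = \left(-9906 - \frac{376}{9}\right) - 4329 = - \frac{89530}{9} - 4329 = - \frac{128491}{9}$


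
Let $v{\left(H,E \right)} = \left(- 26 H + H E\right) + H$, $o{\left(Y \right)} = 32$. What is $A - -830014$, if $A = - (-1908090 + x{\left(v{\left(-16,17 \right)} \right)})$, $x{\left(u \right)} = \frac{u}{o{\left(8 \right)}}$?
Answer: $2738100$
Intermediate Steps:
$v{\left(H,E \right)} = - 25 H + E H$ ($v{\left(H,E \right)} = \left(- 26 H + E H\right) + H = - 25 H + E H$)
$x{\left(u \right)} = \frac{u}{32}$
$A = 1908086$ ($A = - (-1908090 + \frac{\left(-16\right) \left(-25 + 17\right)}{32}) = - (-1908090 + \frac{\left(-16\right) \left(-8\right)}{32}) = - (-1908090 + \frac{1}{32} \cdot 128) = - (-1908090 + 4) = \left(-1\right) \left(-1908086\right) = 1908086$)
$A - -830014 = 1908086 - -830014 = 1908086 + 830014 = 2738100$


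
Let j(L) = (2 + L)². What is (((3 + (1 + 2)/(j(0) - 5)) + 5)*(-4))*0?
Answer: 0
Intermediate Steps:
(((3 + (1 + 2)/(j(0) - 5)) + 5)*(-4))*0 = (((3 + (1 + 2)/((2 + 0)² - 5)) + 5)*(-4))*0 = (((3 + 3/(2² - 5)) + 5)*(-4))*0 = (((3 + 3/(4 - 5)) + 5)*(-4))*0 = (((3 + 3/(-1)) + 5)*(-4))*0 = (((3 + 3*(-1)) + 5)*(-4))*0 = (((3 - 3) + 5)*(-4))*0 = ((0 + 5)*(-4))*0 = (5*(-4))*0 = -20*0 = 0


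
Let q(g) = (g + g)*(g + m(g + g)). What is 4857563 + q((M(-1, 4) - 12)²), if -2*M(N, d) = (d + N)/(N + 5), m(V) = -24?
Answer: 10029294289/2048 ≈ 4.8971e+6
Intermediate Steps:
M(N, d) = -(N + d)/(2*(5 + N)) (M(N, d) = -(d + N)/(2*(N + 5)) = -(N + d)/(2*(5 + N)))
q(g) = 2*g*(-24 + g) (q(g) = (g + g)*(g - 24) = (2*g)*(-24 + g) = 2*g*(-24 + g))
4857563 + q((M(-1, 4) - 12)²) = 4857563 + 2*((-1*(-1) - 1*4)/(2*(5 - 1)) - 12)²*(-24 + ((-1*(-1) - 1*4)/(2*(5 - 1)) - 12)²) = 4857563 + 2*((½)*(1 - 4)/4 - 12)²*(-24 + ((½)*(1 - 4)/4 - 12)²) = 4857563 + 2*((½)*(¼)*(-3) - 12)²*(-24 + ((½)*(¼)*(-3) - 12)²) = 4857563 + 2*(-3/8 - 12)²*(-24 + (-3/8 - 12)²) = 4857563 + 2*(-99/8)²*(-24 + (-99/8)²) = 4857563 + 2*(9801/64)*(-24 + 9801/64) = 4857563 + 2*(9801/64)*(8265/64) = 4857563 + 81005265/2048 = 10029294289/2048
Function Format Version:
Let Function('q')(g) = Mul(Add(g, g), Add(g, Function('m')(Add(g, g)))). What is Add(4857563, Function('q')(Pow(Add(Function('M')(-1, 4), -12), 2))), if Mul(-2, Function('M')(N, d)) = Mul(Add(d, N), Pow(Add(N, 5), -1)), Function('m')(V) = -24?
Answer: Rational(10029294289, 2048) ≈ 4.8971e+6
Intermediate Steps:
Function('M')(N, d) = Mul(Rational(-1, 2), Pow(Add(5, N), -1), Add(N, d)) (Function('M')(N, d) = Mul(Rational(-1, 2), Mul(Add(d, N), Pow(Add(N, 5), -1))) = Mul(Rational(-1, 2), Mul(Add(N, d), Pow(Add(5, N), -1))) = Mul(Rational(-1, 2), Mul(Pow(Add(5, N), -1), Add(N, d))) = Mul(Rational(-1, 2), Pow(Add(5, N), -1), Add(N, d)))
Function('q')(g) = Mul(2, g, Add(-24, g)) (Function('q')(g) = Mul(Add(g, g), Add(g, -24)) = Mul(Mul(2, g), Add(-24, g)) = Mul(2, g, Add(-24, g)))
Add(4857563, Function('q')(Pow(Add(Function('M')(-1, 4), -12), 2))) = Add(4857563, Mul(2, Pow(Add(Mul(Rational(1, 2), Pow(Add(5, -1), -1), Add(Mul(-1, -1), Mul(-1, 4))), -12), 2), Add(-24, Pow(Add(Mul(Rational(1, 2), Pow(Add(5, -1), -1), Add(Mul(-1, -1), Mul(-1, 4))), -12), 2)))) = Add(4857563, Mul(2, Pow(Add(Mul(Rational(1, 2), Pow(4, -1), Add(1, -4)), -12), 2), Add(-24, Pow(Add(Mul(Rational(1, 2), Pow(4, -1), Add(1, -4)), -12), 2)))) = Add(4857563, Mul(2, Pow(Add(Mul(Rational(1, 2), Rational(1, 4), -3), -12), 2), Add(-24, Pow(Add(Mul(Rational(1, 2), Rational(1, 4), -3), -12), 2)))) = Add(4857563, Mul(2, Pow(Add(Rational(-3, 8), -12), 2), Add(-24, Pow(Add(Rational(-3, 8), -12), 2)))) = Add(4857563, Mul(2, Pow(Rational(-99, 8), 2), Add(-24, Pow(Rational(-99, 8), 2)))) = Add(4857563, Mul(2, Rational(9801, 64), Add(-24, Rational(9801, 64)))) = Add(4857563, Mul(2, Rational(9801, 64), Rational(8265, 64))) = Add(4857563, Rational(81005265, 2048)) = Rational(10029294289, 2048)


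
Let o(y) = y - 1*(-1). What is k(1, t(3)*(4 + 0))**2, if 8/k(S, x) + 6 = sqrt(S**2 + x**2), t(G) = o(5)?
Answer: 64/(6 - sqrt(577))**2 ≈ 0.19707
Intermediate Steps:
o(y) = 1 + y (o(y) = y + 1 = 1 + y)
t(G) = 6 (t(G) = 1 + 5 = 6)
k(S, x) = 8/(-6 + sqrt(S**2 + x**2))
k(1, t(3)*(4 + 0))**2 = (8/(-6 + sqrt(1**2 + (6*(4 + 0))**2)))**2 = (8/(-6 + sqrt(1 + (6*4)**2)))**2 = (8/(-6 + sqrt(1 + 24**2)))**2 = (8/(-6 + sqrt(1 + 576)))**2 = (8/(-6 + sqrt(577)))**2 = 64/(-6 + sqrt(577))**2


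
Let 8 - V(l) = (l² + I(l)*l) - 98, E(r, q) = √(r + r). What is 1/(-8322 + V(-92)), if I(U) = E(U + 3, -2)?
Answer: -2085/34966124 - 23*I*√178/69932248 ≈ -5.9629e-5 - 4.3879e-6*I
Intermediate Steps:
E(r, q) = √2*√r (E(r, q) = √(2*r) = √2*√r)
I(U) = √2*√(3 + U) (I(U) = √2*√(U + 3) = √2*√(3 + U))
V(l) = 106 - l² - l*√(6 + 2*l) (V(l) = 8 - ((l² + √(6 + 2*l)*l) - 98) = 8 - ((l² + l*√(6 + 2*l)) - 98) = 8 - (-98 + l² + l*√(6 + 2*l)) = 8 + (98 - l² - l*√(6 + 2*l)) = 106 - l² - l*√(6 + 2*l))
1/(-8322 + V(-92)) = 1/(-8322 + (106 - 1*(-92)² - 1*(-92)*√(6 + 2*(-92)))) = 1/(-8322 + (106 - 1*8464 - 1*(-92)*√(6 - 184))) = 1/(-8322 + (106 - 8464 - 1*(-92)*√(-178))) = 1/(-8322 + (106 - 8464 - 1*(-92)*I*√178)) = 1/(-8322 + (106 - 8464 + 92*I*√178)) = 1/(-8322 + (-8358 + 92*I*√178)) = 1/(-16680 + 92*I*√178)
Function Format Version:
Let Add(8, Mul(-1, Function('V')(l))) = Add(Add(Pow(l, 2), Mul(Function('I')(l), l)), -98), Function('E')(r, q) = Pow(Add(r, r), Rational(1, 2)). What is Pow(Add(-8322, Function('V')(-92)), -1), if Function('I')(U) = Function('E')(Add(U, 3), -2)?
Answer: Add(Rational(-2085, 34966124), Mul(Rational(-23, 69932248), I, Pow(178, Rational(1, 2)))) ≈ Add(-5.9629e-5, Mul(-4.3879e-6, I))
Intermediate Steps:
Function('E')(r, q) = Mul(Pow(2, Rational(1, 2)), Pow(r, Rational(1, 2))) (Function('E')(r, q) = Pow(Mul(2, r), Rational(1, 2)) = Mul(Pow(2, Rational(1, 2)), Pow(r, Rational(1, 2))))
Function('I')(U) = Mul(Pow(2, Rational(1, 2)), Pow(Add(3, U), Rational(1, 2))) (Function('I')(U) = Mul(Pow(2, Rational(1, 2)), Pow(Add(U, 3), Rational(1, 2))) = Mul(Pow(2, Rational(1, 2)), Pow(Add(3, U), Rational(1, 2))))
Function('V')(l) = Add(106, Mul(-1, Pow(l, 2)), Mul(-1, l, Pow(Add(6, Mul(2, l)), Rational(1, 2)))) (Function('V')(l) = Add(8, Mul(-1, Add(Add(Pow(l, 2), Mul(Pow(Add(6, Mul(2, l)), Rational(1, 2)), l)), -98))) = Add(8, Mul(-1, Add(Add(Pow(l, 2), Mul(l, Pow(Add(6, Mul(2, l)), Rational(1, 2)))), -98))) = Add(8, Mul(-1, Add(-98, Pow(l, 2), Mul(l, Pow(Add(6, Mul(2, l)), Rational(1, 2)))))) = Add(8, Add(98, Mul(-1, Pow(l, 2)), Mul(-1, l, Pow(Add(6, Mul(2, l)), Rational(1, 2))))) = Add(106, Mul(-1, Pow(l, 2)), Mul(-1, l, Pow(Add(6, Mul(2, l)), Rational(1, 2)))))
Pow(Add(-8322, Function('V')(-92)), -1) = Pow(Add(-8322, Add(106, Mul(-1, Pow(-92, 2)), Mul(-1, -92, Pow(Add(6, Mul(2, -92)), Rational(1, 2))))), -1) = Pow(Add(-8322, Add(106, Mul(-1, 8464), Mul(-1, -92, Pow(Add(6, -184), Rational(1, 2))))), -1) = Pow(Add(-8322, Add(106, -8464, Mul(-1, -92, Pow(-178, Rational(1, 2))))), -1) = Pow(Add(-8322, Add(106, -8464, Mul(-1, -92, Mul(I, Pow(178, Rational(1, 2)))))), -1) = Pow(Add(-8322, Add(106, -8464, Mul(92, I, Pow(178, Rational(1, 2))))), -1) = Pow(Add(-8322, Add(-8358, Mul(92, I, Pow(178, Rational(1, 2))))), -1) = Pow(Add(-16680, Mul(92, I, Pow(178, Rational(1, 2)))), -1)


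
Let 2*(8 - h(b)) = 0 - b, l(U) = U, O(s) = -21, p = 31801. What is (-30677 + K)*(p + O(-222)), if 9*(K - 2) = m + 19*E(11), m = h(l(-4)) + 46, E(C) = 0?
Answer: -8772010940/9 ≈ -9.7467e+8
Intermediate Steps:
h(b) = 8 + b/2 (h(b) = 8 - (0 - b)/2 = 8 - (-1)*b/2 = 8 + b/2)
m = 52 (m = (8 + (½)*(-4)) + 46 = (8 - 2) + 46 = 6 + 46 = 52)
K = 70/9 (K = 2 + (52 + 19*0)/9 = 2 + (52 + 0)/9 = 2 + (⅑)*52 = 2 + 52/9 = 70/9 ≈ 7.7778)
(-30677 + K)*(p + O(-222)) = (-30677 + 70/9)*(31801 - 21) = -276023/9*31780 = -8772010940/9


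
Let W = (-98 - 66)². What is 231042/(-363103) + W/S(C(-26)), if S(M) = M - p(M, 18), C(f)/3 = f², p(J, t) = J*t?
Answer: -20058170/14161017 ≈ -1.4164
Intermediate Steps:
C(f) = 3*f²
S(M) = -17*M (S(M) = M - M*18 = M - 18*M = -17*M)
W = 26896 (W = (-164)² = 26896)
231042/(-363103) + W/S(C(-26)) = 231042/(-363103) + 26896/((-51*(-26)²)) = 231042*(-1/363103) + 26896/((-51*676)) = -231042/363103 + 26896/((-17*2028)) = -231042/363103 + 26896/(-34476) = -231042/363103 + 26896*(-1/34476) = -231042/363103 - 6724/8619 = -20058170/14161017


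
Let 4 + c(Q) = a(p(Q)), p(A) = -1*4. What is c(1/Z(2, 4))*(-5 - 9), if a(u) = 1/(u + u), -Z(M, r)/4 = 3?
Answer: 231/4 ≈ 57.750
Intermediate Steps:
Z(M, r) = -12 (Z(M, r) = -4*3 = -12)
p(A) = -4
a(u) = 1/(2*u)
c(Q) = -33/8 (c(Q) = -4 + (½)/(-4) = -4 + (½)*(-¼) = -4 - ⅛ = -33/8)
c(1/Z(2, 4))*(-5 - 9) = -33*(-5 - 9)/8 = -33/8*(-14) = 231/4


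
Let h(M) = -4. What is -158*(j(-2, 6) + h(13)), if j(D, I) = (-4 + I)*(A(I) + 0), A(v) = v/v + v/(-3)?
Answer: 948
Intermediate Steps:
A(v) = 1 - v/3 (A(v) = 1 + v*(-⅓) = 1 - v/3)
j(D, I) = (1 - I/3)*(-4 + I) (j(D, I) = (-4 + I)*((1 - I/3) + 0) = (-4 + I)*(1 - I/3) = (1 - I/3)*(-4 + I))
-158*(j(-2, 6) + h(13)) = -158*(-(-4 + 6)*(-3 + 6)/3 - 4) = -158*(-⅓*2*3 - 4) = -158*(-2 - 4) = -158*(-6) = 948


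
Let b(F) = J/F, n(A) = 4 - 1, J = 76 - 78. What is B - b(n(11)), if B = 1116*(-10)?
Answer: -33478/3 ≈ -11159.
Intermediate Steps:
J = -2
n(A) = 3
b(F) = -2/F
B = -11160
B - b(n(11)) = -11160 - (-2)/3 = -11160 - 1*(-⅔) = -11160 + ⅔ = -33478/3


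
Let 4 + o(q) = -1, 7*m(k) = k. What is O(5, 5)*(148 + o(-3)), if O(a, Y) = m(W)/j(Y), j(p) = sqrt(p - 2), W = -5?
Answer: -715*sqrt(3)/21 ≈ -58.972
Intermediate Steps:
j(p) = sqrt(-2 + p)
m(k) = k/7
o(q) = -5 (o(q) = -4 - 1 = -5)
O(a, Y) = -5/(7*sqrt(-2 + Y)) (O(a, Y) = ((1/7)*(-5))/(sqrt(-2 + Y)) = -5/(7*sqrt(-2 + Y)))
O(5, 5)*(148 + o(-3)) = (-5/(7*sqrt(-2 + 5)))*(148 - 5) = -5*sqrt(3)/21*143 = -715*sqrt(3)/21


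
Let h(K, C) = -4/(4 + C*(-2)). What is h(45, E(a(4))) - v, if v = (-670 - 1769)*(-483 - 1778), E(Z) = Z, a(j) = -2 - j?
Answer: -22058317/4 ≈ -5.5146e+6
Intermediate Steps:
h(K, C) = -4/(4 - 2*C)
v = 5514579 (v = -2439*(-2261) = 5514579)
h(45, E(a(4))) - v = 2/(-2 + (-2 - 1*4)) - 1*5514579 = 2/(-2 + (-2 - 4)) - 5514579 = 2/(-2 - 6) - 5514579 = 2/(-8) - 5514579 = 2*(-⅛) - 5514579 = -¼ - 5514579 = -22058317/4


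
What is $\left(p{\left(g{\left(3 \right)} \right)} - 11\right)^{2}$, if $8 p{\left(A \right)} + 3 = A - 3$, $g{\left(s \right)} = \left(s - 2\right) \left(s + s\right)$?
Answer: $121$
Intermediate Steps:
$g{\left(s \right)} = 2 s \left(-2 + s\right)$ ($g{\left(s \right)} = \left(-2 + s\right) 2 s = 2 s \left(-2 + s\right)$)
$p{\left(A \right)} = - \frac{3}{4} + \frac{A}{8}$ ($p{\left(A \right)} = - \frac{3}{8} + \frac{A - 3}{8} = - \frac{3}{8} + \frac{-3 + A}{8} = - \frac{3}{8} + \left(- \frac{3}{8} + \frac{A}{8}\right) = - \frac{3}{4} + \frac{A}{8}$)
$\left(p{\left(g{\left(3 \right)} \right)} - 11\right)^{2} = \left(\left(- \frac{3}{4} + \frac{2 \cdot 3 \left(-2 + 3\right)}{8}\right) - 11\right)^{2} = \left(\left(- \frac{3}{4} + \frac{2 \cdot 3 \cdot 1}{8}\right) - 11\right)^{2} = \left(\left(- \frac{3}{4} + \frac{1}{8} \cdot 6\right) - 11\right)^{2} = \left(\left(- \frac{3}{4} + \frac{3}{4}\right) - 11\right)^{2} = \left(0 - 11\right)^{2} = \left(-11\right)^{2} = 121$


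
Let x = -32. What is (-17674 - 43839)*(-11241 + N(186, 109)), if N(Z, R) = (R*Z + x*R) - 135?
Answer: -332785330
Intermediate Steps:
N(Z, R) = -135 - 32*R + R*Z (N(Z, R) = (R*Z - 32*R) - 135 = (-32*R + R*Z) - 135 = -135 - 32*R + R*Z)
(-17674 - 43839)*(-11241 + N(186, 109)) = (-17674 - 43839)*(-11241 + (-135 - 32*109 + 109*186)) = -61513*(-11241 + (-135 - 3488 + 20274)) = -61513*(-11241 + 16651) = -61513*5410 = -332785330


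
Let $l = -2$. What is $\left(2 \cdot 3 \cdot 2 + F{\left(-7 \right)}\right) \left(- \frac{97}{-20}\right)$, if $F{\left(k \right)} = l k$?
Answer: $\frac{1261}{10} \approx 126.1$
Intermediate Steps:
$F{\left(k \right)} = - 2 k$
$\left(2 \cdot 3 \cdot 2 + F{\left(-7 \right)}\right) \left(- \frac{97}{-20}\right) = \left(2 \cdot 3 \cdot 2 - -14\right) \left(- \frac{97}{-20}\right) = \left(6 \cdot 2 + 14\right) \left(\left(-97\right) \left(- \frac{1}{20}\right)\right) = \left(12 + 14\right) \frac{97}{20} = 26 \cdot \frac{97}{20} = \frac{1261}{10}$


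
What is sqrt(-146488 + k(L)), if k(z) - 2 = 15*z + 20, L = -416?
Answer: I*sqrt(152706) ≈ 390.78*I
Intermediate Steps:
k(z) = 22 + 15*z (k(z) = 2 + (15*z + 20) = 2 + (20 + 15*z) = 22 + 15*z)
sqrt(-146488 + k(L)) = sqrt(-146488 + (22 + 15*(-416))) = sqrt(-146488 + (22 - 6240)) = sqrt(-146488 - 6218) = sqrt(-152706) = I*sqrt(152706)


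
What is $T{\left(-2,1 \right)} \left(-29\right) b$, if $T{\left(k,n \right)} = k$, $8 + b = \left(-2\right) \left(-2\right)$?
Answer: $-232$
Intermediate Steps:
$b = -4$ ($b = -8 - -4 = -8 + 4 = -4$)
$T{\left(-2,1 \right)} \left(-29\right) b = \left(-2\right) \left(-29\right) \left(-4\right) = 58 \left(-4\right) = -232$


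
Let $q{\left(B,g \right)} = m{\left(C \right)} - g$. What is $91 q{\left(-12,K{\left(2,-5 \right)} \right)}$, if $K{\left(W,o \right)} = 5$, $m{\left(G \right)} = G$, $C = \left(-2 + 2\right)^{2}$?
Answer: $-455$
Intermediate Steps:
$C = 0$ ($C = 0^{2} = 0$)
$q{\left(B,g \right)} = - g$ ($q{\left(B,g \right)} = 0 - g = - g$)
$91 q{\left(-12,K{\left(2,-5 \right)} \right)} = 91 \left(\left(-1\right) 5\right) = 91 \left(-5\right) = -455$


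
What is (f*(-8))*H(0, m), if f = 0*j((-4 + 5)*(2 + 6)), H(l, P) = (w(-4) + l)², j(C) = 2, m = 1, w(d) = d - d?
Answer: 0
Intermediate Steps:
w(d) = 0
H(l, P) = l² (H(l, P) = (0 + l)² = l²)
f = 0 (f = 0*2 = 0)
(f*(-8))*H(0, m) = (0*(-8))*0² = 0*0 = 0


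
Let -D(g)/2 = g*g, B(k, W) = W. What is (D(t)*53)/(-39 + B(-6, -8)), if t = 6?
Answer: 3816/47 ≈ 81.192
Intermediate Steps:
D(g) = -2*g² (D(g) = -2*g*g = -2*g²)
(D(t)*53)/(-39 + B(-6, -8)) = (-2*6²*53)/(-39 - 8) = (-2*36*53)/(-47) = -72*53*(-1/47) = -3816*(-1/47) = 3816/47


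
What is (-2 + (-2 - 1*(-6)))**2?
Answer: 4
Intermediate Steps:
(-2 + (-2 - 1*(-6)))**2 = (-2 + (-2 + 6))**2 = (-2 + 4)**2 = 2**2 = 4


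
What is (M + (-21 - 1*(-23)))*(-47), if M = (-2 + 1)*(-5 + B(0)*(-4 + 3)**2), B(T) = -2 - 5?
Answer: -658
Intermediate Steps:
B(T) = -7
M = 12 (M = (-2 + 1)*(-5 - 7*(-4 + 3)**2) = -(-5 - 7*(-1)**2) = -(-5 - 7*1) = -(-5 - 7) = -1*(-12) = 12)
(M + (-21 - 1*(-23)))*(-47) = (12 + (-21 - 1*(-23)))*(-47) = (12 + (-21 + 23))*(-47) = (12 + 2)*(-47) = 14*(-47) = -658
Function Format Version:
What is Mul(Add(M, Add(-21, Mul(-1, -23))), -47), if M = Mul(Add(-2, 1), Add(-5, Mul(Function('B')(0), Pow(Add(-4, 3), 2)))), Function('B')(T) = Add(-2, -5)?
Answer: -658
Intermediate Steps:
Function('B')(T) = -7
M = 12 (M = Mul(Add(-2, 1), Add(-5, Mul(-7, Pow(Add(-4, 3), 2)))) = Mul(-1, Add(-5, Mul(-7, Pow(-1, 2)))) = Mul(-1, Add(-5, Mul(-7, 1))) = Mul(-1, Add(-5, -7)) = Mul(-1, -12) = 12)
Mul(Add(M, Add(-21, Mul(-1, -23))), -47) = Mul(Add(12, Add(-21, Mul(-1, -23))), -47) = Mul(Add(12, Add(-21, 23)), -47) = Mul(Add(12, 2), -47) = Mul(14, -47) = -658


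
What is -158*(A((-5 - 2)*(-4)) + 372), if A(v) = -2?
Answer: -58460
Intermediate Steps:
-158*(A((-5 - 2)*(-4)) + 372) = -158*(-2 + 372) = -158*370 = -58460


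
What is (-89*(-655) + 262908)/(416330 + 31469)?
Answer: 321203/447799 ≈ 0.71729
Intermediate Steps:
(-89*(-655) + 262908)/(416330 + 31469) = (58295 + 262908)/447799 = 321203*(1/447799) = 321203/447799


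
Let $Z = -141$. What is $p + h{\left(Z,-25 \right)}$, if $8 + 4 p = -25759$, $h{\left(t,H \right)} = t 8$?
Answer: $- \frac{30279}{4} \approx -7569.8$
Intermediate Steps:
$h{\left(t,H \right)} = 8 t$
$p = - \frac{25767}{4}$ ($p = -2 + \frac{1}{4} \left(-25759\right) = -2 - \frac{25759}{4} = - \frac{25767}{4} \approx -6441.8$)
$p + h{\left(Z,-25 \right)} = - \frac{25767}{4} + 8 \left(-141\right) = - \frac{25767}{4} - 1128 = - \frac{30279}{4}$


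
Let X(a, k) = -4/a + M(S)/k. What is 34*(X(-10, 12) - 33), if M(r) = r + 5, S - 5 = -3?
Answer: -32657/30 ≈ -1088.6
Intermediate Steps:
S = 2 (S = 5 - 3 = 2)
M(r) = 5 + r
X(a, k) = -4/a + 7/k (X(a, k) = -4/a + (5 + 2)/k = -4/a + 7/k)
34*(X(-10, 12) - 33) = 34*((-4/(-10) + 7/12) - 33) = 34*((-4*(-⅒) + 7*(1/12)) - 33) = 34*((⅖ + 7/12) - 33) = 34*(59/60 - 33) = 34*(-1921/60) = -32657/30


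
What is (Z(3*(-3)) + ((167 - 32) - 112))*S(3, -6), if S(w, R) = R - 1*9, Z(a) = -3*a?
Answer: -750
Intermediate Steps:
S(w, R) = -9 + R (S(w, R) = R - 9 = -9 + R)
(Z(3*(-3)) + ((167 - 32) - 112))*S(3, -6) = (-9*(-3) + ((167 - 32) - 112))*(-9 - 6) = (-3*(-9) + (135 - 112))*(-15) = (27 + 23)*(-15) = 50*(-15) = -750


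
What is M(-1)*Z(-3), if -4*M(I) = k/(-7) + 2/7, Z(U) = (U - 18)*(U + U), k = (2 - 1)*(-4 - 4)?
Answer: -45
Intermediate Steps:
k = -8 (k = 1*(-8) = -8)
Z(U) = 2*U*(-18 + U) (Z(U) = (-18 + U)*(2*U) = 2*U*(-18 + U))
M(I) = -5/14 (M(I) = -(-8/(-7) + 2/7)/4 = -(-8*(-⅐) + 2*(⅐))/4 = -(8/7 + 2/7)/4 = -¼*10/7 = -5/14)
M(-1)*Z(-3) = -5*(-3)*(-18 - 3)/7 = -5*(-3)*(-21)/7 = -5/14*126 = -45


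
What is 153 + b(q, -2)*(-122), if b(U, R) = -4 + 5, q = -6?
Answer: 31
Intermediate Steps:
b(U, R) = 1
153 + b(q, -2)*(-122) = 153 + 1*(-122) = 153 - 122 = 31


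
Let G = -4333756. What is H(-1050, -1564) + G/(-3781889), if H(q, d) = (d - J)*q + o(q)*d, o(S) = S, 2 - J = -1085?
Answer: 16737699575506/3781889 ≈ 4.4258e+6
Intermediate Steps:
J = 1087 (J = 2 - 1*(-1085) = 2 + 1085 = 1087)
H(q, d) = d*q + q*(-1087 + d) (H(q, d) = (d - 1*1087)*q + q*d = (d - 1087)*q + d*q = (-1087 + d)*q + d*q = q*(-1087 + d) + d*q = d*q + q*(-1087 + d))
H(-1050, -1564) + G/(-3781889) = -1050*(-1087 + 2*(-1564)) - 4333756/(-3781889) = -1050*(-1087 - 3128) - 4333756*(-1/3781889) = -1050*(-4215) + 4333756/3781889 = 4425750 + 4333756/3781889 = 16737699575506/3781889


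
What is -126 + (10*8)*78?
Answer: 6114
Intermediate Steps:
-126 + (10*8)*78 = -126 + 80*78 = -126 + 6240 = 6114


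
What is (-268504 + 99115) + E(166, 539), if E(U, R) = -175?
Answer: -169564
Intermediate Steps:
(-268504 + 99115) + E(166, 539) = (-268504 + 99115) - 175 = -169389 - 175 = -169564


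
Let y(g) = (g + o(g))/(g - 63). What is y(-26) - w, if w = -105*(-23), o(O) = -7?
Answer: -214902/89 ≈ -2414.6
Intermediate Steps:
w = 2415
y(g) = (-7 + g)/(-63 + g) (y(g) = (g - 7)/(g - 63) = (-7 + g)/(-63 + g))
y(-26) - w = (-7 - 26)/(-63 - 26) - 1*2415 = -33/(-89) - 2415 = -1/89*(-33) - 2415 = 33/89 - 2415 = -214902/89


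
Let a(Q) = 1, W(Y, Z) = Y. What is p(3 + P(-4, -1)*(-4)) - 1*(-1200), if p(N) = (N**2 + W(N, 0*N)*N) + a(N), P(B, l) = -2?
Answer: 1443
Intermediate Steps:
p(N) = 1 + 2*N**2 (p(N) = (N**2 + N*N) + 1 = (N**2 + N**2) + 1 = 2*N**2 + 1 = 1 + 2*N**2)
p(3 + P(-4, -1)*(-4)) - 1*(-1200) = (1 + 2*(3 - 2*(-4))**2) - 1*(-1200) = (1 + 2*(3 + 8)**2) + 1200 = (1 + 2*11**2) + 1200 = (1 + 2*121) + 1200 = (1 + 242) + 1200 = 243 + 1200 = 1443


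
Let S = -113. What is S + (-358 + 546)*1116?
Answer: 209695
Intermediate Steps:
S + (-358 + 546)*1116 = -113 + (-358 + 546)*1116 = -113 + 188*1116 = -113 + 209808 = 209695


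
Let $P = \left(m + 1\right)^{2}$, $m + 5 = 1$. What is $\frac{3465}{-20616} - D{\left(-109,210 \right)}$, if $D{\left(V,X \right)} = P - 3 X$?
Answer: $\frac{4266357}{6872} \approx 620.83$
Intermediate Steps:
$m = -4$ ($m = -5 + 1 = -4$)
$P = 9$ ($P = \left(-4 + 1\right)^{2} = \left(-3\right)^{2} = 9$)
$D{\left(V,X \right)} = 9 - 3 X$
$\frac{3465}{-20616} - D{\left(-109,210 \right)} = \frac{3465}{-20616} - \left(9 - 630\right) = 3465 \left(- \frac{1}{20616}\right) - \left(9 - 630\right) = - \frac{1155}{6872} - -621 = - \frac{1155}{6872} + 621 = \frac{4266357}{6872}$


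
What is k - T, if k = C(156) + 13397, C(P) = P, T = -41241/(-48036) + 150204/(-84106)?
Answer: 9126572706341/673352636 ≈ 13554.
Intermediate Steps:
T = -624430633/673352636 (T = -41241*(-1/48036) + 150204*(-1/84106) = 13747/16012 - 75102/42053 = -624430633/673352636 ≈ -0.92735)
k = 13553 (k = 156 + 13397 = 13553)
k - T = 13553 - 1*(-624430633/673352636) = 13553 + 624430633/673352636 = 9126572706341/673352636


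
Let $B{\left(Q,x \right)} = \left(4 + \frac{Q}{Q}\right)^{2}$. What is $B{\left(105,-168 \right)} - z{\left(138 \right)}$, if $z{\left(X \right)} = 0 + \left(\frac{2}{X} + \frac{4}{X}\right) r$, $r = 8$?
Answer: $\frac{567}{23} \approx 24.652$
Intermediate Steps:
$B{\left(Q,x \right)} = 25$ ($B{\left(Q,x \right)} = \left(4 + 1\right)^{2} = 5^{2} = 25$)
$z{\left(X \right)} = \frac{48}{X}$ ($z{\left(X \right)} = 0 + \left(\frac{2}{X} + \frac{4}{X}\right) 8 = 0 + \frac{6}{X} 8 = 0 + \frac{48}{X} = \frac{48}{X}$)
$B{\left(105,-168 \right)} - z{\left(138 \right)} = 25 - \frac{48}{138} = 25 - 48 \cdot \frac{1}{138} = 25 - \frac{8}{23} = \frac{567}{23}$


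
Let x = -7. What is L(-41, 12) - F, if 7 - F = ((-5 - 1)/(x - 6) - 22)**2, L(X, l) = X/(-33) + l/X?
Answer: 104691766/228657 ≈ 457.85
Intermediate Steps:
L(X, l) = -X/33 + l/X (L(X, l) = X*(-1/33) + l/X = -X/33 + l/X)
F = -77217/169 (F = 7 - ((-5 - 1)/(-7 - 6) - 22)**2 = 7 - (-6/(-13) - 22)**2 = 7 - (-6*(-1/13) - 22)**2 = 7 - (6/13 - 22)**2 = 7 - (-280/13)**2 = 7 - 1*78400/169 = 7 - 78400/169 = -77217/169 ≈ -456.91)
L(-41, 12) - F = (-1/33*(-41) + 12/(-41)) - 1*(-77217/169) = (41/33 + 12*(-1/41)) + 77217/169 = (41/33 - 12/41) + 77217/169 = 1285/1353 + 77217/169 = 104691766/228657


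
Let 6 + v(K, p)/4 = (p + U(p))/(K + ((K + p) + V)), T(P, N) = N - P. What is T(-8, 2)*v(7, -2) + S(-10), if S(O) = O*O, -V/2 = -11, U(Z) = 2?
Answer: -140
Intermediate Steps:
V = 22 (V = -2*(-11) = 22)
S(O) = O²
v(K, p) = -24 + 4*(2 + p)/(22 + p + 2*K) (v(K, p) = -24 + 4*((p + 2)/(K + ((K + p) + 22))) = -24 + 4*((2 + p)/(K + (22 + K + p))) = -24 + 4*((2 + p)/(22 + p + 2*K)) = -24 + 4*(2 + p)/(22 + p + 2*K))
T(-8, 2)*v(7, -2) + S(-10) = (2 - 1*(-8))*(4*(-130 - 12*7 - 5*(-2))/(22 - 2 + 2*7)) + (-10)² = (2 + 8)*(4*(-130 - 84 + 10)/(22 - 2 + 14)) + 100 = 10*(4*(-204)/34) + 100 = 10*(4*(1/34)*(-204)) + 100 = 10*(-24) + 100 = -240 + 100 = -140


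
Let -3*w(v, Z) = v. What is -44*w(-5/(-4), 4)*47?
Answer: 2585/3 ≈ 861.67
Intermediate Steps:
w(v, Z) = -v/3
-44*w(-5/(-4), 4)*47 = -(-44)*(-5/(-4))/3*47 = -(-44)*(-5*(-1/4))/3*47 = -(-44)*5/(3*4)*47 = -44*(-5/12)*47 = (55/3)*47 = 2585/3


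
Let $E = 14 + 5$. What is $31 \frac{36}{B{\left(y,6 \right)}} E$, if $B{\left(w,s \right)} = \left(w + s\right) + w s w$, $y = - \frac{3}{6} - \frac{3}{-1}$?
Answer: $\frac{10602}{23} \approx 460.96$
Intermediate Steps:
$y = \frac{5}{2}$ ($y = \left(-3\right) \frac{1}{6} - -3 = - \frac{1}{2} + 3 = \frac{5}{2} \approx 2.5$)
$B{\left(w,s \right)} = s + w + s w^{2}$ ($B{\left(w,s \right)} = \left(s + w\right) + s w w = \left(s + w\right) + s w^{2} = s + w + s w^{2}$)
$E = 19$
$31 \frac{36}{B{\left(y,6 \right)}} E = 31 \frac{36}{6 + \frac{5}{2} + 6 \left(\frac{5}{2}\right)^{2}} \cdot 19 = 31 \frac{36}{6 + \frac{5}{2} + 6 \cdot \frac{25}{4}} \cdot 19 = 31 \frac{36}{6 + \frac{5}{2} + \frac{75}{2}} \cdot 19 = 31 \cdot \frac{36}{46} \cdot 19 = 31 \cdot 36 \cdot \frac{1}{46} \cdot 19 = 31 \cdot \frac{18}{23} \cdot 19 = \frac{558}{23} \cdot 19 = \frac{10602}{23}$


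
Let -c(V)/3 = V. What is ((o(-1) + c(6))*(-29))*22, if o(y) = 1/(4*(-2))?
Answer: 46255/4 ≈ 11564.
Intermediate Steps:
c(V) = -3*V
o(y) = -1/8 (o(y) = (1/4)*(-1/2) = -1/8)
((o(-1) + c(6))*(-29))*22 = ((-1/8 - 3*6)*(-29))*22 = ((-1/8 - 18)*(-29))*22 = -145/8*(-29)*22 = (4205/8)*22 = 46255/4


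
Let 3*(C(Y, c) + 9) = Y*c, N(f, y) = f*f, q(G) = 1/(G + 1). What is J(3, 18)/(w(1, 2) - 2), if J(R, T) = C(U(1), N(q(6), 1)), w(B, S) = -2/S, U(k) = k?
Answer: 1322/441 ≈ 2.9977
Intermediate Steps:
q(G) = 1/(1 + G)
N(f, y) = f²
C(Y, c) = -9 + Y*c/3 (C(Y, c) = -9 + (Y*c)/3 = -9 + Y*c/3)
J(R, T) = -1322/147 (J(R, T) = -9 + (⅓)*1*(1/(1 + 6))² = -9 + (⅓)*1*(1/7)² = -9 + (⅓)*1*(⅐)² = -9 + (⅓)*1*(1/49) = -9 + 1/147 = -1322/147)
J(3, 18)/(w(1, 2) - 2) = -1322/147/(-2/2 - 2) = -1322/147/(-2*½ - 2) = -1322/147/(-1 - 2) = -1322/147/(-3) = -⅓*(-1322/147) = 1322/441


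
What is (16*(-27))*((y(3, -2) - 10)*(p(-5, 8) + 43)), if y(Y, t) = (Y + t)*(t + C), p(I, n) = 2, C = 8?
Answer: 77760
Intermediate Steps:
y(Y, t) = (8 + t)*(Y + t) (y(Y, t) = (Y + t)*(t + 8) = (Y + t)*(8 + t) = (8 + t)*(Y + t))
(16*(-27))*((y(3, -2) - 10)*(p(-5, 8) + 43)) = (16*(-27))*((((-2)² + 8*3 + 8*(-2) + 3*(-2)) - 10)*(2 + 43)) = -432*((4 + 24 - 16 - 6) - 10)*45 = -432*(6 - 10)*45 = -(-1728)*45 = -432*(-180) = 77760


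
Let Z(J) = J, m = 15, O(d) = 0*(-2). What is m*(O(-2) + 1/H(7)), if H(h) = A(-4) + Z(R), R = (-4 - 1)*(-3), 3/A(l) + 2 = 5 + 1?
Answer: 20/21 ≈ 0.95238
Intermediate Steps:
O(d) = 0
A(l) = 3/4 (A(l) = 3/(-2 + (5 + 1)) = 3/(-2 + 6) = 3/4)
R = 15 (R = -5*(-3) = 15)
H(h) = 63/4 (H(h) = 3/4 + 15 = 63/4)
m*(O(-2) + 1/H(7)) = 15*(0 + 1/(63/4)) = 15*(0 + 4/63) = 15*(4/63) = 20/21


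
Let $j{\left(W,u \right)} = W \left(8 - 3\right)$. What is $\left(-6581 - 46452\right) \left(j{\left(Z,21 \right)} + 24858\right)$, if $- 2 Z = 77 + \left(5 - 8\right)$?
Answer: $-1308483209$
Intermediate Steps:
$Z = -37$ ($Z = - \frac{77 + \left(5 - 8\right)}{2} = - \frac{77 - 3}{2} = \left(- \frac{1}{2}\right) 74 = -37$)
$j{\left(W,u \right)} = 5 W$ ($j{\left(W,u \right)} = W 5 = 5 W$)
$\left(-6581 - 46452\right) \left(j{\left(Z,21 \right)} + 24858\right) = \left(-6581 - 46452\right) \left(5 \left(-37\right) + 24858\right) = - 53033 \left(-185 + 24858\right) = \left(-53033\right) 24673 = -1308483209$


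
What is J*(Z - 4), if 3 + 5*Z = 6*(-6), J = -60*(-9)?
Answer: -6372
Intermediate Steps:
J = 540
Z = -39/5 (Z = -3/5 + (6*(-6))/5 = -3/5 + (1/5)*(-36) = -3/5 - 36/5 = -39/5 ≈ -7.8000)
J*(Z - 4) = 540*(-39/5 - 4) = 540*(-59/5) = -6372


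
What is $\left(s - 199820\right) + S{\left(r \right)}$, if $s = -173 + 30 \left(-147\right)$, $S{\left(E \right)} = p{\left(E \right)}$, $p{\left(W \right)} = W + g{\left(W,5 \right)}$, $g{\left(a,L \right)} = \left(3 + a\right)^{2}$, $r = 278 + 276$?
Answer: $106400$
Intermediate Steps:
$r = 554$
$p{\left(W \right)} = W + \left(3 + W\right)^{2}$
$S{\left(E \right)} = E + \left(3 + E\right)^{2}$
$s = -4583$ ($s = -173 - 4410 = -4583$)
$\left(s - 199820\right) + S{\left(r \right)} = \left(-4583 - 199820\right) + \left(554 + \left(3 + 554\right)^{2}\right) = -204403 + \left(554 + 557^{2}\right) = -204403 + \left(554 + 310249\right) = -204403 + 310803 = 106400$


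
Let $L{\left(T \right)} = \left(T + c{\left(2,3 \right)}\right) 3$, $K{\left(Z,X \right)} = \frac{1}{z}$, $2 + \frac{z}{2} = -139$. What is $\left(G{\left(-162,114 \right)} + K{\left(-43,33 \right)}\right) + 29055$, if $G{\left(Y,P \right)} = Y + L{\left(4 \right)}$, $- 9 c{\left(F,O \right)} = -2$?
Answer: $\frac{8151397}{282} \approx 28906.0$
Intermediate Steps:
$z = -282$ ($z = -4 + 2 \left(-139\right) = -4 - 278 = -282$)
$c{\left(F,O \right)} = \frac{2}{9}$ ($c{\left(F,O \right)} = \left(- \frac{1}{9}\right) \left(-2\right) = \frac{2}{9}$)
$K{\left(Z,X \right)} = - \frac{1}{282}$ ($K{\left(Z,X \right)} = \frac{1}{-282} = - \frac{1}{282}$)
$L{\left(T \right)} = \frac{2}{3} + 3 T$ ($L{\left(T \right)} = \left(T + \frac{2}{9}\right) 3 = \left(\frac{2}{9} + T\right) 3 = \frac{2}{3} + 3 T$)
$G{\left(Y,P \right)} = \frac{38}{3} + Y$ ($G{\left(Y,P \right)} = Y + \left(\frac{2}{3} + 3 \cdot 4\right) = Y + \left(\frac{2}{3} + 12\right) = Y + \frac{38}{3} = \frac{38}{3} + Y$)
$\left(G{\left(-162,114 \right)} + K{\left(-43,33 \right)}\right) + 29055 = \left(\left(\frac{38}{3} - 162\right) - \frac{1}{282}\right) + 29055 = \left(- \frac{448}{3} - \frac{1}{282}\right) + 29055 = - \frac{42113}{282} + 29055 = \frac{8151397}{282}$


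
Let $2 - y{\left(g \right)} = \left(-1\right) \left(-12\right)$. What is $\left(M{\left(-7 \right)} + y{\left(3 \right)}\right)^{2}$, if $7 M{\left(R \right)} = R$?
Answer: $121$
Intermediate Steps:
$M{\left(R \right)} = \frac{R}{7}$
$y{\left(g \right)} = -10$ ($y{\left(g \right)} = 2 - \left(-1\right) \left(-12\right) = 2 - 12 = -10$)
$\left(M{\left(-7 \right)} + y{\left(3 \right)}\right)^{2} = \left(\frac{1}{7} \left(-7\right) - 10\right)^{2} = \left(-1 - 10\right)^{2} = \left(-11\right)^{2} = 121$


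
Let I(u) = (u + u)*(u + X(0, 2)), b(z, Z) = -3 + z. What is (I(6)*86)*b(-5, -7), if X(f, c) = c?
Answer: -66048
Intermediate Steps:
I(u) = 2*u*(2 + u) (I(u) = (u + u)*(u + 2) = (2*u)*(2 + u) = 2*u*(2 + u))
(I(6)*86)*b(-5, -7) = ((2*6*(2 + 6))*86)*(-3 - 5) = ((2*6*8)*86)*(-8) = (96*86)*(-8) = 8256*(-8) = -66048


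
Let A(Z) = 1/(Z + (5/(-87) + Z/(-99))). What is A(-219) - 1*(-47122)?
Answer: 9778803605/207521 ≈ 47122.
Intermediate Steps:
A(Z) = 1/(-5/87 + 98*Z/99) (A(Z) = 1/(Z + (5*(-1/87) + Z*(-1/99))) = 1/(Z + (-5/87 - Z/99)) = 1/(-5/87 + 98*Z/99))
A(-219) - 1*(-47122) = 2871/(-165 + 2842*(-219)) - 1*(-47122) = 2871/(-165 - 622398) + 47122 = 2871/(-622563) + 47122 = 2871*(-1/622563) + 47122 = -957/207521 + 47122 = 9778803605/207521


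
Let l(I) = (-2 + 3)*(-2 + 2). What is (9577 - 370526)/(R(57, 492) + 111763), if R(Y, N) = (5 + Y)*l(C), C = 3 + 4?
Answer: -360949/111763 ≈ -3.2296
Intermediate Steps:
C = 7
l(I) = 0 (l(I) = 1*0 = 0)
R(Y, N) = 0 (R(Y, N) = (5 + Y)*0 = 0)
(9577 - 370526)/(R(57, 492) + 111763) = (9577 - 370526)/(0 + 111763) = -360949/111763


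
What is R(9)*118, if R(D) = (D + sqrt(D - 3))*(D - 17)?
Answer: -8496 - 944*sqrt(6) ≈ -10808.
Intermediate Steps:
R(D) = (-17 + D)*(D + sqrt(-3 + D)) (R(D) = (D + sqrt(-3 + D))*(-17 + D) = (-17 + D)*(D + sqrt(-3 + D)))
R(9)*118 = (9**2 - 17*9 - 17*sqrt(-3 + 9) + 9*sqrt(-3 + 9))*118 = (81 - 153 - 17*sqrt(6) + 9*sqrt(6))*118 = (-72 - 8*sqrt(6))*118 = -8496 - 944*sqrt(6)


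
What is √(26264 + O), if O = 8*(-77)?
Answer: 4*√1603 ≈ 160.15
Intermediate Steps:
O = -616
√(26264 + O) = √(26264 - 616) = √25648 = 4*√1603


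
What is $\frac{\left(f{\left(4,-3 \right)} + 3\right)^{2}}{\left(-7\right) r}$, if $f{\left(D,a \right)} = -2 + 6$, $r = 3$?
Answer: $- \frac{7}{3} \approx -2.3333$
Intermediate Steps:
$f{\left(D,a \right)} = 4$
$\frac{\left(f{\left(4,-3 \right)} + 3\right)^{2}}{\left(-7\right) r} = \frac{\left(4 + 3\right)^{2}}{\left(-7\right) 3} = \frac{7^{2}}{-21} = 49 \left(- \frac{1}{21}\right) = - \frac{7}{3}$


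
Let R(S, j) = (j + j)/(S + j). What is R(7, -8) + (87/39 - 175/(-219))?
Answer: 54178/2847 ≈ 19.030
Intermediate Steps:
R(S, j) = 2*j/(S + j) (R(S, j) = (2*j)/(S + j) = 2*j/(S + j))
R(7, -8) + (87/39 - 175/(-219)) = 2*(-8)/(7 - 8) + (87/39 - 175/(-219)) = 2*(-8)/(-1) + (87*(1/39) - 175*(-1/219)) = 2*(-8)*(-1) + (29/13 + 175/219) = 16 + 8626/2847 = 54178/2847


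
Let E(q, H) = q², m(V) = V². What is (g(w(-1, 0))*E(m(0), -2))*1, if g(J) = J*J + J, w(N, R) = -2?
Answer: 0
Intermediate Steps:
g(J) = J + J² (g(J) = J² + J = J + J²)
(g(w(-1, 0))*E(m(0), -2))*1 = ((-2*(1 - 2))*(0²)²)*1 = (-2*(-1)*0²)*1 = (2*0)*1 = 0*1 = 0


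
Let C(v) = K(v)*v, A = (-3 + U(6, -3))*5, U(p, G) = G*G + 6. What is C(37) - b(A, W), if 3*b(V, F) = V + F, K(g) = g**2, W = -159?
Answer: 50686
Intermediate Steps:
U(p, G) = 6 + G**2 (U(p, G) = G**2 + 6 = 6 + G**2)
A = 60 (A = (-3 + (6 + (-3)**2))*5 = (-3 + (6 + 9))*5 = (-3 + 15)*5 = 12*5 = 60)
b(V, F) = F/3 + V/3 (b(V, F) = (V + F)/3 = (F + V)/3 = F/3 + V/3)
C(v) = v**3 (C(v) = v**2*v = v**3)
C(37) - b(A, W) = 37**3 - ((1/3)*(-159) + (1/3)*60) = 50653 - (-53 + 20) = 50653 - 1*(-33) = 50653 + 33 = 50686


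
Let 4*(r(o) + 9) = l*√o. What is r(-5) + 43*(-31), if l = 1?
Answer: -1342 + I*√5/4 ≈ -1342.0 + 0.55902*I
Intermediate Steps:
r(o) = -9 + √o/4 (r(o) = -9 + (1*√o)/4 = -9 + √o/4)
r(-5) + 43*(-31) = (-9 + √(-5)/4) + 43*(-31) = (-9 + (I*√5)/4) - 1333 = (-9 + I*√5/4) - 1333 = -1342 + I*√5/4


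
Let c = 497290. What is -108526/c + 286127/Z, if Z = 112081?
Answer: 3827188036/1639316485 ≈ 2.3346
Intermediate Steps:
-108526/c + 286127/Z = -108526/497290 + 286127/112081 = -108526*1/497290 + 286127*(1/112081) = -54263/248645 + 16831/6593 = 3827188036/1639316485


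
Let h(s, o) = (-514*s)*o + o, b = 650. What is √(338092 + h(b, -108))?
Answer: 4*√2276299 ≈ 6035.0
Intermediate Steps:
h(s, o) = o - 514*o*s (h(s, o) = -514*o*s + o = o - 514*o*s)
√(338092 + h(b, -108)) = √(338092 - 108*(1 - 514*650)) = √(338092 - 108*(1 - 334100)) = √(338092 - 108*(-334099)) = √(338092 + 36082692) = √36420784 = 4*√2276299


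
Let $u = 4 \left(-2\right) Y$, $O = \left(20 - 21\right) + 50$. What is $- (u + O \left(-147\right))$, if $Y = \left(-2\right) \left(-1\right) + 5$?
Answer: $7259$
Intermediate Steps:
$Y = 7$ ($Y = 2 + 5 = 7$)
$O = 49$ ($O = -1 + 50 = 49$)
$u = -56$ ($u = 4 \left(-2\right) 7 = \left(-8\right) 7 = -56$)
$- (u + O \left(-147\right)) = - (-56 + 49 \left(-147\right)) = - (-56 - 7203) = \left(-1\right) \left(-7259\right) = 7259$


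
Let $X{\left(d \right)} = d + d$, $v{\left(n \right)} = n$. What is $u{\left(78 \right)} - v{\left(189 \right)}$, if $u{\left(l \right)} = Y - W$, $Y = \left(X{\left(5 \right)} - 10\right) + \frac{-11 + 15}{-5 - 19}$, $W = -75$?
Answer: $- \frac{685}{6} \approx -114.17$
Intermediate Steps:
$X{\left(d \right)} = 2 d$
$Y = - \frac{1}{6}$ ($Y = \left(2 \cdot 5 - 10\right) + \frac{-11 + 15}{-5 - 19} = \left(10 - 10\right) + \frac{4}{-24} = 0 + 4 \left(- \frac{1}{24}\right) = 0 - \frac{1}{6} = - \frac{1}{6} \approx -0.16667$)
$u{\left(l \right)} = \frac{449}{6}$ ($u{\left(l \right)} = - \frac{1}{6} - -75 = - \frac{1}{6} + 75 = \frac{449}{6}$)
$u{\left(78 \right)} - v{\left(189 \right)} = \frac{449}{6} - 189 = - \frac{685}{6}$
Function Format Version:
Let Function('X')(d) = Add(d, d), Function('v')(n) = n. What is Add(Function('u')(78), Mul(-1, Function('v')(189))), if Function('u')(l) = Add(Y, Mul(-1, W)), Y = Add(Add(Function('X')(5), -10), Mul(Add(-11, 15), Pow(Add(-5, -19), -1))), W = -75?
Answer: Rational(-685, 6) ≈ -114.17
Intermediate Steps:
Function('X')(d) = Mul(2, d)
Y = Rational(-1, 6) (Y = Add(Add(Mul(2, 5), -10), Mul(Add(-11, 15), Pow(Add(-5, -19), -1))) = Add(Add(10, -10), Mul(4, Pow(-24, -1))) = Add(0, Mul(4, Rational(-1, 24))) = Add(0, Rational(-1, 6)) = Rational(-1, 6) ≈ -0.16667)
Function('u')(l) = Rational(449, 6) (Function('u')(l) = Add(Rational(-1, 6), Mul(-1, -75)) = Add(Rational(-1, 6), 75) = Rational(449, 6))
Add(Function('u')(78), Mul(-1, Function('v')(189))) = Add(Rational(449, 6), Mul(-1, 189)) = Add(Rational(449, 6), -189) = Rational(-685, 6)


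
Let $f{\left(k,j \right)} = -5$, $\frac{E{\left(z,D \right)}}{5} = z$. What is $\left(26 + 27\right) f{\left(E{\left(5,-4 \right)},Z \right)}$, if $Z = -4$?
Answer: $-265$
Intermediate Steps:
$E{\left(z,D \right)} = 5 z$
$\left(26 + 27\right) f{\left(E{\left(5,-4 \right)},Z \right)} = \left(26 + 27\right) \left(-5\right) = 53 \left(-5\right) = -265$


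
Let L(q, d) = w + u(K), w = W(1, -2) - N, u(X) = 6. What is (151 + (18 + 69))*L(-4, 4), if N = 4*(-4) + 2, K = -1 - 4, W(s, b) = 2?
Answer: 5236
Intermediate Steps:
K = -5
N = -14 (N = -16 + 2 = -14)
w = 16 (w = 2 - 1*(-14) = 2 + 14 = 16)
L(q, d) = 22 (L(q, d) = 16 + 6 = 22)
(151 + (18 + 69))*L(-4, 4) = (151 + (18 + 69))*22 = (151 + 87)*22 = 238*22 = 5236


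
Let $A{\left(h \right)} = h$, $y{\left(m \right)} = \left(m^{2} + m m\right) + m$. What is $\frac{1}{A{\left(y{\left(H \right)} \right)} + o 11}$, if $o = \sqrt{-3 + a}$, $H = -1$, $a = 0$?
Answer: $\frac{1}{364} - \frac{11 i \sqrt{3}}{364} \approx 0.0027473 - 0.052342 i$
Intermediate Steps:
$y{\left(m \right)} = m + 2 m^{2}$ ($y{\left(m \right)} = \left(m^{2} + m^{2}\right) + m = 2 m^{2} + m = m + 2 m^{2}$)
$o = i \sqrt{3}$ ($o = \sqrt{-3 + 0} = \sqrt{-3} = i \sqrt{3} \approx 1.732 i$)
$\frac{1}{A{\left(y{\left(H \right)} \right)} + o 11} = \frac{1}{- (1 + 2 \left(-1\right)) + i \sqrt{3} \cdot 11} = \frac{1}{- (1 - 2) + 11 i \sqrt{3}} = \frac{1}{\left(-1\right) \left(-1\right) + 11 i \sqrt{3}} = \frac{1}{1 + 11 i \sqrt{3}}$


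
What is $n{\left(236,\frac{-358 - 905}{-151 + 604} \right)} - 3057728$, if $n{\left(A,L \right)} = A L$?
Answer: $- \frac{461816284}{151} \approx -3.0584 \cdot 10^{6}$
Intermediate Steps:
$n{\left(236,\frac{-358 - 905}{-151 + 604} \right)} - 3057728 = 236 \frac{-358 - 905}{-151 + 604} - 3057728 = 236 \left(- \frac{1263}{453}\right) - 3057728 = 236 \left(\left(-1263\right) \frac{1}{453}\right) - 3057728 = 236 \left(- \frac{421}{151}\right) - 3057728 = - \frac{99356}{151} - 3057728 = - \frac{461816284}{151}$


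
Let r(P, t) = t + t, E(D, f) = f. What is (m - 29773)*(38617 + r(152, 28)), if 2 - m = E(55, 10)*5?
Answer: -1153267533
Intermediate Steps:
r(P, t) = 2*t
m = -48 (m = 2 - 10*5 = 2 - 1*50 = 2 - 50 = -48)
(m - 29773)*(38617 + r(152, 28)) = (-48 - 29773)*(38617 + 2*28) = -29821*(38617 + 56) = -29821*38673 = -1153267533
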